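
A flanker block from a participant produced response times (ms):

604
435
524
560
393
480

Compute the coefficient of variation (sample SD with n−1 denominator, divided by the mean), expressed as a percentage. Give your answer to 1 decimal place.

n = 6, Σ = 2996, M = 499.3333
Σ(x−M)² = 31063.333; s = √(31063.333/5) = 78.8205
CV = 78.8205 / 499.3333 = 0.15785 = 15.785%

15.8%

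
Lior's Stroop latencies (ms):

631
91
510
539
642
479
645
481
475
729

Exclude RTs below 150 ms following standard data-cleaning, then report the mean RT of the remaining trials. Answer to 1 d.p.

570.1 ms

Excluded: 91
Retained (n=9): Σ = 5131
Mean = 5131/9 = 570.1111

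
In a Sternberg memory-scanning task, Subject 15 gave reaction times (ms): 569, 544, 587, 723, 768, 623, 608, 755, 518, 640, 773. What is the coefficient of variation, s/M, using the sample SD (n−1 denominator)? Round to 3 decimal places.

0.144

n = 11, Σ = 7108, M = 646.1818
Σ(x−M)² = 87029.636; s = √(87029.636/10) = 93.2897
CV = 93.2897 / 646.1818 = 0.14437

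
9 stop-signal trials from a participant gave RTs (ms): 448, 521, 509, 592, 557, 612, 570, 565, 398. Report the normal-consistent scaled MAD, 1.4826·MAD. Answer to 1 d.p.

Sorted: 398, 448, 509, 521, 557, 565, 570, 592, 612 → median = 557
|x − 557| sorted: 0, 8, 13, 35, 36, 48, 55, 109, 159 → MAD = 36
Robust SD ≈ 1.4826 × 36 = 53.374

53.4 ms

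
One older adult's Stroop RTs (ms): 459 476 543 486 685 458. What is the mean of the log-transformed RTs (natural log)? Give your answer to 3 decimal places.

ln(RT): 6.1291, 6.1654, 6.2971, 6.1862, 6.5294, 6.1269
Σ ln(RT) = 37.4341
Mean = 37.4341/6 = 6.23901

6.239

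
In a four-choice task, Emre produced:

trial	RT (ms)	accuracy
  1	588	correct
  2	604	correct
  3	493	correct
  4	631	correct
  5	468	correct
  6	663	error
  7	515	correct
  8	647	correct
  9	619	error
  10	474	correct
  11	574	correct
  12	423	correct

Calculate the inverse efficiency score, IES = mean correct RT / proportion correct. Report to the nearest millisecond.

Correct trials (n=10): 588, 604, 493, 631, 468, 515, 647, 474, 574, 423
Mean correct RT = 5417/10 = 541.7000 ms
Proportion correct = 10/12
IES = 541.7000 / (10/12) = 650.040 ms

650 ms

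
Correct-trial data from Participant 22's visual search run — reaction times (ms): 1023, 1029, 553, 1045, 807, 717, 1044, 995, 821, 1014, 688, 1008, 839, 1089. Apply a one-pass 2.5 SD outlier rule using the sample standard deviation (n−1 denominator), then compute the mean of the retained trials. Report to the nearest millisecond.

n = 14, ΣRT = 12672, M = 905.143
Σ(x−M)² = 360019.71; s = √(360019.71/13) = 166.415
Cutoffs: 905.143 ± 2.5·166.415 → [489.1, 1321.2]
No RTs fall outside the cutoffs; all 14 retained. Mean = 12672/14 = 905.143

905 ms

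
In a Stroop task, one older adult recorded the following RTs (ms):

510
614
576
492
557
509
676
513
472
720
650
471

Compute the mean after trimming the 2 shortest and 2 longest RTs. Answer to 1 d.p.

552.6 ms

Sorted: 471, 472, 492, 509, 510, 513, 557, 576, 614, 650, 676, 720
Drop lowest 2 (471, 472) and highest 2 (676, 720)
Remaining (n=8): Σ = 4421, mean = 4421/8 = 552.625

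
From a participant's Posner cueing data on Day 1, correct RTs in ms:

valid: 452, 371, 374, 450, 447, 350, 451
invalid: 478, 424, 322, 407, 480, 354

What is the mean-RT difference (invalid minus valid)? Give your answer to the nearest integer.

M(valid) = 2895/7 = 413.571
M(invalid) = 2465/6 = 410.833
Difference = 410.833 − 413.571 = -2.738 ms

-3 ms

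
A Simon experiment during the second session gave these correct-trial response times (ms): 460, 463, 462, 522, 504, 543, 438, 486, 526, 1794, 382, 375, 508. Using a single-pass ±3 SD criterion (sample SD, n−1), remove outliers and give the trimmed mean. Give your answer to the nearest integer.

n = 13, ΣRT = 7463, M = 574.077
Σ(x−M)² = 1644190.92; s = √(1644190.92/12) = 370.157
Cutoffs: 574.077 ± 3·370.157 → [-536.4, 1684.5]
Outside: 1794 → excluded.
Retained (n=12): Σ = 5669, mean = 5669/12 = 472.417

472 ms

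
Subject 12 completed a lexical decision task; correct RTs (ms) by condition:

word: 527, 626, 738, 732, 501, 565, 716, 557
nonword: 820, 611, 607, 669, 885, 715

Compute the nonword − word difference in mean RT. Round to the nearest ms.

98 ms

M(word) = 4962/8 = 620.250
M(nonword) = 4307/6 = 717.833
Difference = 717.833 − 620.250 = 97.583 ms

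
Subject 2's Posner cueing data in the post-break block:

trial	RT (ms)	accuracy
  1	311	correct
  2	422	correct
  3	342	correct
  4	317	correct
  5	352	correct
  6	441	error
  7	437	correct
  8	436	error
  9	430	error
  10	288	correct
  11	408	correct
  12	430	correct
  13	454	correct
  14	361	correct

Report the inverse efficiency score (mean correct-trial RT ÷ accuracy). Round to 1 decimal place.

476.9 ms

Correct trials (n=11): 311, 422, 342, 317, 352, 437, 288, 408, 430, 454, 361
Mean correct RT = 4122/11 = 374.7273 ms
Proportion correct = 11/14
IES = 374.7273 / (11/14) = 476.926 ms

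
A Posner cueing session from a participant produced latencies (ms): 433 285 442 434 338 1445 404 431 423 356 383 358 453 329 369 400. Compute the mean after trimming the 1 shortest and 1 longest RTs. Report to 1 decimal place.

Sorted: 285, 329, 338, 356, 358, 369, 383, 400, 404, 423, 431, 433, 434, 442, 453, 1445
Drop lowest 1 (285) and highest 1 (1445)
Remaining (n=14): Σ = 5553, mean = 5553/14 = 396.643

396.6 ms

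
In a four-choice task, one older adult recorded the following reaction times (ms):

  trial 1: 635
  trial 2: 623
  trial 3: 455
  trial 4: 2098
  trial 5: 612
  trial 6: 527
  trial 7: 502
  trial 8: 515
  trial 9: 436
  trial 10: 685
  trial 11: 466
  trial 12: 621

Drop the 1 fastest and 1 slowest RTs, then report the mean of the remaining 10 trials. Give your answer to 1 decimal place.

564.1 ms

Sorted: 436, 455, 466, 502, 515, 527, 612, 621, 623, 635, 685, 2098
Drop lowest 1 (436) and highest 1 (2098)
Remaining (n=10): Σ = 5641, mean = 5641/10 = 564.100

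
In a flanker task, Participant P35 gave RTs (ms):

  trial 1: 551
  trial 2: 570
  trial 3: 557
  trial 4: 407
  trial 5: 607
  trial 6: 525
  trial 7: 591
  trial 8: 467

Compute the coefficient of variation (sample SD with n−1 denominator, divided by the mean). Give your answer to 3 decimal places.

0.125

n = 8, Σ = 4275, M = 534.3750
Σ(x−M)² = 31389.875; s = √(31389.875/7) = 66.9647
CV = 66.9647 / 534.3750 = 0.12531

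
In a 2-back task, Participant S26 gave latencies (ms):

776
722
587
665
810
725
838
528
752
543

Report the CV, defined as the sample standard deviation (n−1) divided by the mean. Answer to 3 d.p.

n = 10, Σ = 6946, M = 694.6000
Σ(x−M)² = 108668.400; s = √(108668.400/9) = 109.8830
CV = 109.8830 / 694.6000 = 0.15820

0.158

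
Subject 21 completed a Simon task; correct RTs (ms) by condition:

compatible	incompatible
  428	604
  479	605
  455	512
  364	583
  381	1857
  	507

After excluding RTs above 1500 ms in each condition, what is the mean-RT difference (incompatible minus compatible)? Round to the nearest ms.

incompatible: exclude 1857
M(compatible) = 2107/5 = 421.400
M(incompatible) = 2811/5 = 562.200
Difference = 562.200 − 421.400 = 140.800 ms

141 ms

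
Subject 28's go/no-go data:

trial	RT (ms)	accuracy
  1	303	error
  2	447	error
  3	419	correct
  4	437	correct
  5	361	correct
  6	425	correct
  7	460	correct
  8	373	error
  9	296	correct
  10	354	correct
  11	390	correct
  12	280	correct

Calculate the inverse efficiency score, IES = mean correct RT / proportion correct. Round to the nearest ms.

507 ms

Correct trials (n=9): 419, 437, 361, 425, 460, 296, 354, 390, 280
Mean correct RT = 3422/9 = 380.2222 ms
Proportion correct = 9/12
IES = 380.2222 / (9/12) = 506.963 ms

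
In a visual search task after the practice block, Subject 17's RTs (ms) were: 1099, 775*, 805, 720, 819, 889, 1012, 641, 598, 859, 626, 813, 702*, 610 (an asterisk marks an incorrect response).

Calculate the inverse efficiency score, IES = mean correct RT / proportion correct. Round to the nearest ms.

923 ms

Correct trials (n=12): 1099, 805, 720, 819, 889, 1012, 641, 598, 859, 626, 813, 610
Mean correct RT = 9491/12 = 790.9167 ms
Proportion correct = 12/14
IES = 790.9167 / (12/14) = 922.736 ms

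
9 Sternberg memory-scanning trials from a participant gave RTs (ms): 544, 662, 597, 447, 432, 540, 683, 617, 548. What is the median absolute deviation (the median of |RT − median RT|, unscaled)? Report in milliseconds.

Sorted: 432, 447, 540, 544, 548, 597, 617, 662, 683 → median = 548
|x − 548|: 4, 114, 49, 101, 116, 8, 135, 69, 0
Sorted deviations: 0, 4, 8, 49, 69, 101, 114, 116, 135 → MAD = 69

69 ms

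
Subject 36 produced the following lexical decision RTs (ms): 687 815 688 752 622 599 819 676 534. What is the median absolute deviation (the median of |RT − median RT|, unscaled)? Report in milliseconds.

65 ms

Sorted: 534, 599, 622, 676, 687, 688, 752, 815, 819 → median = 687
|x − 687|: 0, 128, 1, 65, 65, 88, 132, 11, 153
Sorted deviations: 0, 1, 11, 65, 65, 88, 128, 132, 153 → MAD = 65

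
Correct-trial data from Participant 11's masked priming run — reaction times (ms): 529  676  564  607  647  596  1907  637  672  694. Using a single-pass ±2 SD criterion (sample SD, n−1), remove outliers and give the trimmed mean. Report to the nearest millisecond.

n = 10, ΣRT = 7529, M = 752.900
Σ(x−M)² = 1504240.90; s = √(1504240.90/9) = 408.825
Cutoffs: 752.900 ± 2·408.825 → [-64.7, 1570.5]
Outside: 1907 → excluded.
Retained (n=9): Σ = 5622, mean = 5622/9 = 624.667

625 ms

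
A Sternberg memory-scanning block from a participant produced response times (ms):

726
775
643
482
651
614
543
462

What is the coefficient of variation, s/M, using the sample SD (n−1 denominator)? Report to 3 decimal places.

0.181

n = 8, Σ = 4896, M = 612.0000
Σ(x−M)² = 86212.000; s = √(86212.000/7) = 110.9775
CV = 110.9775 / 612.0000 = 0.18134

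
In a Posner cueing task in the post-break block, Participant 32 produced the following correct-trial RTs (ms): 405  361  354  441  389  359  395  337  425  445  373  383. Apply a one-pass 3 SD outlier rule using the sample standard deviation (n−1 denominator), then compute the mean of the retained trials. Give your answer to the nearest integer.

389 ms

n = 12, ΣRT = 4667, M = 388.917
Σ(x−M)² = 13332.92; s = √(13332.92/11) = 34.815
Cutoffs: 388.917 ± 3·34.815 → [284.5, 493.4]
No RTs fall outside the cutoffs; all 12 retained. Mean = 4667/12 = 388.917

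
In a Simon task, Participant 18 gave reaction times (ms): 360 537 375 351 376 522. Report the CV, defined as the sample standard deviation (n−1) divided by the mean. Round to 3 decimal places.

0.203

n = 6, Σ = 2521, M = 420.1667
Σ(x−M)² = 36414.833; s = √(36414.833/5) = 85.3403
CV = 85.3403 / 420.1667 = 0.20311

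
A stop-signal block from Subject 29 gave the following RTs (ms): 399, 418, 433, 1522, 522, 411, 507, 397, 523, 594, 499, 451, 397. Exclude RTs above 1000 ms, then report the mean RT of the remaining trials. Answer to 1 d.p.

Excluded: 1522
Retained (n=12): Σ = 5551
Mean = 5551/12 = 462.5833

462.6 ms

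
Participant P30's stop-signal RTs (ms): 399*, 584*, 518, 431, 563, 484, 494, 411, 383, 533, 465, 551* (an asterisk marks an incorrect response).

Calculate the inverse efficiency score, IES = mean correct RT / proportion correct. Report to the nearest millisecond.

Correct trials (n=9): 518, 431, 563, 484, 494, 411, 383, 533, 465
Mean correct RT = 4282/9 = 475.7778 ms
Proportion correct = 9/12
IES = 475.7778 / (9/12) = 634.370 ms

634 ms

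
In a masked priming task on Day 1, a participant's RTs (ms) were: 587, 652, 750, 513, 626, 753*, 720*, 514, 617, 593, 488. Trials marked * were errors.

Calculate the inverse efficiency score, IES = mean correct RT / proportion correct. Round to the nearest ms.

Correct trials (n=9): 587, 652, 750, 513, 626, 514, 617, 593, 488
Mean correct RT = 5340/9 = 593.3333 ms
Proportion correct = 9/11
IES = 593.3333 / (9/11) = 725.185 ms

725 ms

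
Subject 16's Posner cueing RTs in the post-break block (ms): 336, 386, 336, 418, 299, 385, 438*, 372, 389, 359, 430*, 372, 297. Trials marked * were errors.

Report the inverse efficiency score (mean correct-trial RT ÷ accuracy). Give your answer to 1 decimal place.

Correct trials (n=11): 336, 386, 336, 418, 299, 385, 372, 389, 359, 372, 297
Mean correct RT = 3949/11 = 359.0000 ms
Proportion correct = 11/13
IES = 359.0000 / (11/13) = 424.273 ms

424.3 ms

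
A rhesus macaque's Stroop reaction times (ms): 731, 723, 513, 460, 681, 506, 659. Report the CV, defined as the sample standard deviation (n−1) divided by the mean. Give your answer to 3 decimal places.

0.186

n = 7, Σ = 4273, M = 610.4286
Σ(x−M)² = 77575.714; s = √(77575.714/6) = 113.7070
CV = 113.7070 / 610.4286 = 0.18627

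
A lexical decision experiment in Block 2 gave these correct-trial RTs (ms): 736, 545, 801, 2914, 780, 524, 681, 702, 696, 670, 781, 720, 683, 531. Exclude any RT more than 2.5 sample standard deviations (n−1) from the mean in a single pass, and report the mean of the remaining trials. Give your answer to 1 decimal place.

n = 14, ΣRT = 11764, M = 840.286
Σ(x−M)² = 4736264.86; s = √(4736264.86/13) = 603.596
Cutoffs: 840.286 ± 2.5·603.596 → [-668.7, 2349.3]
Outside: 2914 → excluded.
Retained (n=13): Σ = 8850, mean = 8850/13 = 680.769

680.8 ms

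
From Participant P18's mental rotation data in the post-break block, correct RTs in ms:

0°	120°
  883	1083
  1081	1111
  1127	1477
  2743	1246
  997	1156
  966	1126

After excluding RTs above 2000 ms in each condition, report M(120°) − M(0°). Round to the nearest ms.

0°: exclude 2743
M(0°) = 5054/5 = 1010.800
M(120°) = 7199/6 = 1199.833
Difference = 1199.833 − 1010.800 = 189.033 ms

189 ms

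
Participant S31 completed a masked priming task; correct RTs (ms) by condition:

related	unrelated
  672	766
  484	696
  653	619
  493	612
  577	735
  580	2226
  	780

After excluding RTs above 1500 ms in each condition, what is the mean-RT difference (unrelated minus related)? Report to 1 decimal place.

unrelated: exclude 2226
M(related) = 3459/6 = 576.500
M(unrelated) = 4208/6 = 701.333
Difference = 701.333 − 576.500 = 124.833 ms

124.8 ms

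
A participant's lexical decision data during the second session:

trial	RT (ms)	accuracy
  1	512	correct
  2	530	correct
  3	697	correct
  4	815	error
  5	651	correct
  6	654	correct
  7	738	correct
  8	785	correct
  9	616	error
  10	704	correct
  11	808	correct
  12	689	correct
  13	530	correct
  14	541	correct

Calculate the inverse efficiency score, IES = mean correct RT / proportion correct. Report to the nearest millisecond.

Correct trials (n=12): 512, 530, 697, 651, 654, 738, 785, 704, 808, 689, 530, 541
Mean correct RT = 7839/12 = 653.2500 ms
Proportion correct = 12/14
IES = 653.2500 / (12/14) = 762.125 ms

762 ms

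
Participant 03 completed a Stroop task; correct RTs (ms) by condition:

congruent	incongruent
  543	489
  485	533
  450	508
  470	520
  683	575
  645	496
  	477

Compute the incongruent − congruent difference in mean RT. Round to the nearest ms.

M(congruent) = 3276/6 = 546.000
M(incongruent) = 3598/7 = 514.000
Difference = 514.000 − 546.000 = -32.000 ms

-32 ms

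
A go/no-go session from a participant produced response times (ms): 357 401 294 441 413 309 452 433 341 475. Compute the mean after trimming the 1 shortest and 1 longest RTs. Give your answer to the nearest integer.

Sorted: 294, 309, 341, 357, 401, 413, 433, 441, 452, 475
Drop lowest 1 (294) and highest 1 (475)
Remaining (n=8): Σ = 3147, mean = 3147/8 = 393.375

393 ms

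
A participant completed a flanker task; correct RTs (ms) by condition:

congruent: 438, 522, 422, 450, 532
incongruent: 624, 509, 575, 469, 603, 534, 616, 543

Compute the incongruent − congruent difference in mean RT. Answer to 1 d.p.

M(congruent) = 2364/5 = 472.800
M(incongruent) = 4473/8 = 559.125
Difference = 559.125 − 472.800 = 86.325 ms

86.3 ms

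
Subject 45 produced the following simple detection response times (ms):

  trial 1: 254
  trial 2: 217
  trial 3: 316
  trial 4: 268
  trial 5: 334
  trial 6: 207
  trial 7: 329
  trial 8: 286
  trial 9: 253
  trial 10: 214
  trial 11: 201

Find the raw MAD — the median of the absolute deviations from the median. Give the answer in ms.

40 ms

Sorted: 201, 207, 214, 217, 253, 254, 268, 286, 316, 329, 334 → median = 254
|x − 254|: 0, 37, 62, 14, 80, 47, 75, 32, 1, 40, 53
Sorted deviations: 0, 1, 14, 32, 37, 40, 47, 53, 62, 75, 80 → MAD = 40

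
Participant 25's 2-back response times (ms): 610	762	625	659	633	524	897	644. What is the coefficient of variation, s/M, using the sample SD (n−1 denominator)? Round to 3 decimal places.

n = 8, Σ = 5354, M = 669.2500
Σ(x−M)² = 89095.500; s = √(89095.500/7) = 112.8181
CV = 112.8181 / 669.2500 = 0.16857

0.169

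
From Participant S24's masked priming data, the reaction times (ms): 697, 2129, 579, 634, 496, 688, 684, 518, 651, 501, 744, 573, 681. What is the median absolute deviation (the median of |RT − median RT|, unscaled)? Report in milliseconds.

Sorted: 496, 501, 518, 573, 579, 634, 651, 681, 684, 688, 697, 744, 2129 → median = 651
|x − 651|: 46, 1478, 72, 17, 155, 37, 33, 133, 0, 150, 93, 78, 30
Sorted deviations: 0, 17, 30, 33, 37, 46, 72, 78, 93, 133, 150, 155, 1478 → MAD = 72

72 ms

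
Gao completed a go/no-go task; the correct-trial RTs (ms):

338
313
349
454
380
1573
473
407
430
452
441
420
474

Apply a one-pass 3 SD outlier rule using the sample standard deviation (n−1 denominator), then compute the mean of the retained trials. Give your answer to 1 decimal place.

410.9 ms

n = 13, ΣRT = 6504, M = 500.308
Σ(x−M)² = 1278996.77; s = √(1278996.77/12) = 326.471
Cutoffs: 500.308 ± 3·326.471 → [-479.1, 1479.7]
Outside: 1573 → excluded.
Retained (n=12): Σ = 4931, mean = 4931/12 = 410.917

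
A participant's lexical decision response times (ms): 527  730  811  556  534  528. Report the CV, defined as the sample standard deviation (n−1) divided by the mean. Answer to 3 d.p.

n = 6, Σ = 3686, M = 614.3333
Σ(x−M)² = 76993.333; s = √(76993.333/5) = 124.0914
CV = 124.0914 / 614.3333 = 0.20199

0.202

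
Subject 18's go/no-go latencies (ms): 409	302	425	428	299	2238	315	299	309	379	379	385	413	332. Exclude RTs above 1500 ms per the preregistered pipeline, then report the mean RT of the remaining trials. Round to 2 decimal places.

359.54 ms

Excluded: 2238
Retained (n=13): Σ = 4674
Mean = 4674/13 = 359.5385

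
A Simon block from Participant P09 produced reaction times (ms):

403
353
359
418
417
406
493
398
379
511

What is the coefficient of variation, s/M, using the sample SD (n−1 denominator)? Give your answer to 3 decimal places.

n = 10, Σ = 4137, M = 413.7000
Σ(x−M)² = 24086.100; s = √(24086.100/9) = 51.7323
CV = 51.7323 / 413.7000 = 0.12505

0.125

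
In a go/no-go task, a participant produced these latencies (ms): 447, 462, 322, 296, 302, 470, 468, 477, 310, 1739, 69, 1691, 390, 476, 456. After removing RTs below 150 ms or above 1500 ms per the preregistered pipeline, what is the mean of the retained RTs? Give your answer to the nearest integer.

Excluded: 69, 1691, 1739
Retained (n=12): Σ = 4876
Mean = 4876/12 = 406.3333

406 ms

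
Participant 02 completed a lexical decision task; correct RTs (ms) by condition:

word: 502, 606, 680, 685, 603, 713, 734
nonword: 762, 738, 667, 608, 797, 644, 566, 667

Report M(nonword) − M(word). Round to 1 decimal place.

M(word) = 4523/7 = 646.143
M(nonword) = 5449/8 = 681.125
Difference = 681.125 − 646.143 = 34.982 ms

35.0 ms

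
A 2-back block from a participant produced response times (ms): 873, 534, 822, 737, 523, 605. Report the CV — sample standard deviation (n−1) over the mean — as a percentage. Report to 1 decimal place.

22.0%

n = 6, Σ = 4094, M = 682.3333
Σ(x−M)² = 112219.333; s = √(112219.333/5) = 149.8128
CV = 149.8128 / 682.3333 = 0.21956 = 21.956%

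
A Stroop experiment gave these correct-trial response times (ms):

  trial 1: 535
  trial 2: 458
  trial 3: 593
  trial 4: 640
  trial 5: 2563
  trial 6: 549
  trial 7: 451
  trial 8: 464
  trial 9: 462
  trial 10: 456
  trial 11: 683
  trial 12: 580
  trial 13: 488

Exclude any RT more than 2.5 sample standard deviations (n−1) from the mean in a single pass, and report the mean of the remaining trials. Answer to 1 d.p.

n = 13, ΣRT = 8922, M = 686.308
Σ(x−M)² = 3885480.77; s = √(3885480.77/12) = 569.026
Cutoffs: 686.308 ± 2.5·569.026 → [-736.3, 2108.9]
Outside: 2563 → excluded.
Retained (n=12): Σ = 6359, mean = 6359/12 = 529.917

529.9 ms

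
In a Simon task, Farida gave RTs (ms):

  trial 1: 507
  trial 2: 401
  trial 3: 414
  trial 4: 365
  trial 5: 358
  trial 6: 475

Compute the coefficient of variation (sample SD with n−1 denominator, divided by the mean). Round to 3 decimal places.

n = 6, Σ = 2520, M = 420.0000
Σ(x−M)² = 17860.000; s = √(17860.000/5) = 59.7662
CV = 59.7662 / 420.0000 = 0.14230

0.142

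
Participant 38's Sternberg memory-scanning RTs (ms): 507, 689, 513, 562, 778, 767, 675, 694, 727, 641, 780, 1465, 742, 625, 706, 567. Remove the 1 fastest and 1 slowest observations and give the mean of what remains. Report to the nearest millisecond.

Sorted: 507, 513, 562, 567, 625, 641, 675, 689, 694, 706, 727, 742, 767, 778, 780, 1465
Drop lowest 1 (507) and highest 1 (1465)
Remaining (n=14): Σ = 9466, mean = 9466/14 = 676.143

676 ms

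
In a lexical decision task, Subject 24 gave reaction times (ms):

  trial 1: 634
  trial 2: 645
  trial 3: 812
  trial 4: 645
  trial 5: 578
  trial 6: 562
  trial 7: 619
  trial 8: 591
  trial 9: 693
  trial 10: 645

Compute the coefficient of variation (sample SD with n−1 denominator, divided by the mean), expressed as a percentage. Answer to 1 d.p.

11.0%

n = 10, Σ = 6424, M = 642.4000
Σ(x−M)² = 45216.400; s = √(45216.400/9) = 70.8805
CV = 70.8805 / 642.4000 = 0.11034 = 11.034%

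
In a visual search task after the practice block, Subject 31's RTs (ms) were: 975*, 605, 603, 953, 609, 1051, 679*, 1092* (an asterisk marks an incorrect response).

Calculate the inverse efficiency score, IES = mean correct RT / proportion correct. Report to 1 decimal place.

1222.7 ms

Correct trials (n=5): 605, 603, 953, 609, 1051
Mean correct RT = 3821/5 = 764.2000 ms
Proportion correct = 5/8
IES = 764.2000 / (5/8) = 1222.720 ms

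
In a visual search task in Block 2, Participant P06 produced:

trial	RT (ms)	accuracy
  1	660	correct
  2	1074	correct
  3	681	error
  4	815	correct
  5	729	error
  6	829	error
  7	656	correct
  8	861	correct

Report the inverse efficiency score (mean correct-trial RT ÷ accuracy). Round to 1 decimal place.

1301.1 ms

Correct trials (n=5): 660, 1074, 815, 656, 861
Mean correct RT = 4066/5 = 813.2000 ms
Proportion correct = 5/8
IES = 813.2000 / (5/8) = 1301.120 ms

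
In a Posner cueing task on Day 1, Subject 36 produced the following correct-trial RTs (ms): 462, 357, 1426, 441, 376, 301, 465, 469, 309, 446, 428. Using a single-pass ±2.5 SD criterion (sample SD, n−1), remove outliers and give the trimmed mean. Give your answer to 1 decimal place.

n = 11, ΣRT = 5480, M = 498.182
Σ(x−M)² = 984557.64; s = √(984557.64/10) = 313.777
Cutoffs: 498.182 ± 2.5·313.777 → [-286.3, 1282.6]
Outside: 1426 → excluded.
Retained (n=10): Σ = 4054, mean = 4054/10 = 405.400

405.4 ms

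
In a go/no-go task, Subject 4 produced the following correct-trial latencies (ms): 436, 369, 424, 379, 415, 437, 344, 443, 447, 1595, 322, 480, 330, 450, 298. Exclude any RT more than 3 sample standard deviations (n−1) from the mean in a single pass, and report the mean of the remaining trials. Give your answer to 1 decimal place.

398.1 ms

n = 15, ΣRT = 7169, M = 477.933
Σ(x−M)² = 1379270.93; s = √(1379270.93/14) = 313.878
Cutoffs: 477.933 ± 3·313.878 → [-463.7, 1419.6]
Outside: 1595 → excluded.
Retained (n=14): Σ = 5574, mean = 5574/14 = 398.143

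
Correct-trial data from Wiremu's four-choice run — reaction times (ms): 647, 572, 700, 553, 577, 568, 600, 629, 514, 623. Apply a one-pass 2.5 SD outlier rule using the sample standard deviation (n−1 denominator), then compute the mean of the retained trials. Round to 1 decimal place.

598.3 ms

n = 10, ΣRT = 5983, M = 598.300
Σ(x−M)² = 25492.10; s = √(25492.10/9) = 53.221
Cutoffs: 598.300 ± 2.5·53.221 → [465.2, 731.4]
No RTs fall outside the cutoffs; all 10 retained. Mean = 5983/10 = 598.300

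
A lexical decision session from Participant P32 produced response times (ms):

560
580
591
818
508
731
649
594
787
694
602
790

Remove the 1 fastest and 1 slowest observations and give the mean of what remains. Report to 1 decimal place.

Sorted: 508, 560, 580, 591, 594, 602, 649, 694, 731, 787, 790, 818
Drop lowest 1 (508) and highest 1 (818)
Remaining (n=10): Σ = 6578, mean = 6578/10 = 657.800

657.8 ms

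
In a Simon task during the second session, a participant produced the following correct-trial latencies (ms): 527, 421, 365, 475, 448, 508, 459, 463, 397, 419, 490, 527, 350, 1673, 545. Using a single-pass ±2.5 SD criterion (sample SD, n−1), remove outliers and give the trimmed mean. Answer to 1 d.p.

456.7 ms

n = 15, ΣRT = 8067, M = 537.800
Σ(x−M)² = 1428658.40; s = √(1428658.40/14) = 319.448
Cutoffs: 537.800 ± 2.5·319.448 → [-260.8, 1336.4]
Outside: 1673 → excluded.
Retained (n=14): Σ = 6394, mean = 6394/14 = 456.714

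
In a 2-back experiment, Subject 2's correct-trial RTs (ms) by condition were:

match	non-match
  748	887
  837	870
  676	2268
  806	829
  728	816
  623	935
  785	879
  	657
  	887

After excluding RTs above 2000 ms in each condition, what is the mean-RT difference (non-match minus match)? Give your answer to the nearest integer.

102 ms

non-match: exclude 2268
M(match) = 5203/7 = 743.286
M(non-match) = 6760/8 = 845.000
Difference = 845.000 − 743.286 = 101.714 ms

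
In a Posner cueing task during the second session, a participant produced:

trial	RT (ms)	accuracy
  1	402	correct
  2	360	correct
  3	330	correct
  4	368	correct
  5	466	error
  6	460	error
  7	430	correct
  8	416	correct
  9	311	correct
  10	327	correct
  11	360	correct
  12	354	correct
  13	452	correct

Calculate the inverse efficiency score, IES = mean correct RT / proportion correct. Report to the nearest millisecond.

Correct trials (n=11): 402, 360, 330, 368, 430, 416, 311, 327, 360, 354, 452
Mean correct RT = 4110/11 = 373.6364 ms
Proportion correct = 11/13
IES = 373.6364 / (11/13) = 441.570 ms

442 ms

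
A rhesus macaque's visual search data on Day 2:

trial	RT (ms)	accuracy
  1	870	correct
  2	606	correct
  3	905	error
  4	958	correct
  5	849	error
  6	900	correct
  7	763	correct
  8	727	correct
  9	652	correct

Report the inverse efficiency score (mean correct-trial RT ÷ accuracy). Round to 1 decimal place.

1005.8 ms

Correct trials (n=7): 870, 606, 958, 900, 763, 727, 652
Mean correct RT = 5476/7 = 782.2857 ms
Proportion correct = 7/9
IES = 782.2857 / (7/9) = 1005.796 ms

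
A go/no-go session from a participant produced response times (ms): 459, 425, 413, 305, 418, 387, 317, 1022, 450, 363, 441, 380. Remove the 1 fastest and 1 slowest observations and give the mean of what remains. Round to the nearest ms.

405 ms

Sorted: 305, 317, 363, 380, 387, 413, 418, 425, 441, 450, 459, 1022
Drop lowest 1 (305) and highest 1 (1022)
Remaining (n=10): Σ = 4053, mean = 4053/10 = 405.300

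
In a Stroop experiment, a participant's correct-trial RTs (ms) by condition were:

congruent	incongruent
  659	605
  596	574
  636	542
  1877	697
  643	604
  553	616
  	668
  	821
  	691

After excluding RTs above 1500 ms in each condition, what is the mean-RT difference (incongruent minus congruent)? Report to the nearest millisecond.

29 ms

congruent: exclude 1877
M(congruent) = 3087/5 = 617.400
M(incongruent) = 5818/9 = 646.444
Difference = 646.444 − 617.400 = 29.044 ms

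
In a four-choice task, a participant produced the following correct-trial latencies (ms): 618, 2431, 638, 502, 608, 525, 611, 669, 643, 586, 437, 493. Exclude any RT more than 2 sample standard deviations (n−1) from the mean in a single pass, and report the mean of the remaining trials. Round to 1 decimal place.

n = 12, ΣRT = 8761, M = 730.083
Σ(x−M)² = 3211506.92; s = √(3211506.92/11) = 540.329
Cutoffs: 730.083 ± 2·540.329 → [-350.6, 1810.7]
Outside: 2431 → excluded.
Retained (n=11): Σ = 6330, mean = 6330/11 = 575.455

575.5 ms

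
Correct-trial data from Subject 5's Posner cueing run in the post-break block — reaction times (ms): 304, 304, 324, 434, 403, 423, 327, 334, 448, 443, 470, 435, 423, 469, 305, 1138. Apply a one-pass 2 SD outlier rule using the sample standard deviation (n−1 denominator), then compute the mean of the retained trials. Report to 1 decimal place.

389.7 ms

n = 16, ΣRT = 6984, M = 436.500
Σ(x−M)² = 583508.00; s = √(583508.00/15) = 197.232
Cutoffs: 436.500 ± 2·197.232 → [42.0, 831.0]
Outside: 1138 → excluded.
Retained (n=15): Σ = 5846, mean = 5846/15 = 389.733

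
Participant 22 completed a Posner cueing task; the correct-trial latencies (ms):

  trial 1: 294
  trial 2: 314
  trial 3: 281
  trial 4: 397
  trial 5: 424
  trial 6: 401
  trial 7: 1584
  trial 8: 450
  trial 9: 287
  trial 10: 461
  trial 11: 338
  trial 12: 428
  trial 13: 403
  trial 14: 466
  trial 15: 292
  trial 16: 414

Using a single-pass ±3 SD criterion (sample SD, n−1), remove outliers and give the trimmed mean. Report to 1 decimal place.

n = 16, ΣRT = 7234, M = 452.125
Σ(x−M)² = 1431605.75; s = √(1431605.75/15) = 308.934
Cutoffs: 452.125 ± 3·308.934 → [-474.7, 1378.9]
Outside: 1584 → excluded.
Retained (n=15): Σ = 5650, mean = 5650/15 = 376.667

376.7 ms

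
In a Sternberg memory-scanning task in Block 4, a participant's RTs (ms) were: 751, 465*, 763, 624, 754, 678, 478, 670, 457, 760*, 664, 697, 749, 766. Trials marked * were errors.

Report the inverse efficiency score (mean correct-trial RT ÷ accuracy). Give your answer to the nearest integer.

Correct trials (n=12): 751, 763, 624, 754, 678, 478, 670, 457, 664, 697, 749, 766
Mean correct RT = 8051/12 = 670.9167 ms
Proportion correct = 12/14
IES = 670.9167 / (12/14) = 782.736 ms

783 ms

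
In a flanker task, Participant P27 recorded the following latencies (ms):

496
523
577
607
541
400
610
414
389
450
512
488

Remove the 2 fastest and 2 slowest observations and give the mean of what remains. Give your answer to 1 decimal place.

Sorted: 389, 400, 414, 450, 488, 496, 512, 523, 541, 577, 607, 610
Drop lowest 2 (389, 400) and highest 2 (607, 610)
Remaining (n=8): Σ = 4001, mean = 4001/8 = 500.125

500.1 ms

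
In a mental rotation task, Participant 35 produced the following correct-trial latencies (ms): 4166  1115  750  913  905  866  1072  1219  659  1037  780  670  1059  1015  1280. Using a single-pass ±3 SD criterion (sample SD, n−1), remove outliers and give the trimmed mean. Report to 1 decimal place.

n = 15, ΣRT = 17506, M = 1167.067
Σ(x−M)² = 10125362.93; s = √(10125362.93/14) = 850.435
Cutoffs: 1167.067 ± 3·850.435 → [-1384.2, 3718.4]
Outside: 4166 → excluded.
Retained (n=14): Σ = 13340, mean = 13340/14 = 952.857

952.9 ms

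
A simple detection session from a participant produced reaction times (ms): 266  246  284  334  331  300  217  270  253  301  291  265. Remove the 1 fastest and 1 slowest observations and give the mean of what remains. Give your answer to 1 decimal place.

280.7 ms

Sorted: 217, 246, 253, 265, 266, 270, 284, 291, 300, 301, 331, 334
Drop lowest 1 (217) and highest 1 (334)
Remaining (n=10): Σ = 2807, mean = 2807/10 = 280.700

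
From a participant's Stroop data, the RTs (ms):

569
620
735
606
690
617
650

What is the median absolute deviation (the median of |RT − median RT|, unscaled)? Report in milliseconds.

Sorted: 569, 606, 617, 620, 650, 690, 735 → median = 620
|x − 620|: 51, 0, 115, 14, 70, 3, 30
Sorted deviations: 0, 3, 14, 30, 51, 70, 115 → MAD = 30

30 ms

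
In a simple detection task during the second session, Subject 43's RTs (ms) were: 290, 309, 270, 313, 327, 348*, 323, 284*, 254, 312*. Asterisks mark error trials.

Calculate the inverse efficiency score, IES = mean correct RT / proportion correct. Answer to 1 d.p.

Correct trials (n=7): 290, 309, 270, 313, 327, 323, 254
Mean correct RT = 2086/7 = 298.0000 ms
Proportion correct = 7/10
IES = 298.0000 / (7/10) = 425.714 ms

425.7 ms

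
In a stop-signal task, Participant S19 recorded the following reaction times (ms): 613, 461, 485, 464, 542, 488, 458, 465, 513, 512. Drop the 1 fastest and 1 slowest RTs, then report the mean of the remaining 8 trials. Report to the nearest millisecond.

Sorted: 458, 461, 464, 465, 485, 488, 512, 513, 542, 613
Drop lowest 1 (458) and highest 1 (613)
Remaining (n=8): Σ = 3930, mean = 3930/8 = 491.250

491 ms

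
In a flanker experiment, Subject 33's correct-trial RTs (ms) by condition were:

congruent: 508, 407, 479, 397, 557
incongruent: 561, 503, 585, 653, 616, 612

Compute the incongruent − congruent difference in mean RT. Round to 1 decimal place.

M(congruent) = 2348/5 = 469.600
M(incongruent) = 3530/6 = 588.333
Difference = 588.333 − 469.600 = 118.733 ms

118.7 ms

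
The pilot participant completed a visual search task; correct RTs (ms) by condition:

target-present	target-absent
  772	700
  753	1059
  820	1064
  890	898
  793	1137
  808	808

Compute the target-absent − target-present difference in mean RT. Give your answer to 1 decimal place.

M(target-present) = 4836/6 = 806.000
M(target-absent) = 5666/6 = 944.333
Difference = 944.333 − 806.000 = 138.333 ms

138.3 ms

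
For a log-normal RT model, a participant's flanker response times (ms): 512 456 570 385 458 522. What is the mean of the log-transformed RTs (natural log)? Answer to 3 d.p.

ln(RT): 6.2383, 6.1225, 6.3456, 5.9532, 6.1269, 6.2577
Σ ln(RT) = 37.0442
Mean = 37.0442/6 = 6.17404

6.174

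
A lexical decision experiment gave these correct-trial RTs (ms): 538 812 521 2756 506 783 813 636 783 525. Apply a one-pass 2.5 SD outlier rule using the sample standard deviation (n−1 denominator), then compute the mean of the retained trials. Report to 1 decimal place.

657.4 ms

n = 10, ΣRT = 8673, M = 867.300
Σ(x−M)² = 4116976.10; s = √(4116976.10/9) = 676.344
Cutoffs: 867.300 ± 2.5·676.344 → [-823.6, 2558.2]
Outside: 2756 → excluded.
Retained (n=9): Σ = 5917, mean = 5917/9 = 657.444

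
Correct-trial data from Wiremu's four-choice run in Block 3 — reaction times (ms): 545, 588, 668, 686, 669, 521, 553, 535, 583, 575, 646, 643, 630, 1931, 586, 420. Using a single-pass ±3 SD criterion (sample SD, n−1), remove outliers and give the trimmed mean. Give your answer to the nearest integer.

n = 16, ΣRT = 10779, M = 673.688
Σ(x−M)² = 1755683.44; s = √(1755683.44/15) = 342.119
Cutoffs: 673.688 ± 3·342.119 → [-352.7, 1700.0]
Outside: 1931 → excluded.
Retained (n=15): Σ = 8848, mean = 8848/15 = 589.867

590 ms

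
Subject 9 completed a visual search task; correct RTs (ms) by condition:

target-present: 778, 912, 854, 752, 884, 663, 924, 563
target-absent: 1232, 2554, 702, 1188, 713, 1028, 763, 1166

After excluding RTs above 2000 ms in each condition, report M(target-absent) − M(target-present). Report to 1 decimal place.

target-absent: exclude 2554
M(target-present) = 6330/8 = 791.250
M(target-absent) = 6792/7 = 970.286
Difference = 970.286 − 791.250 = 179.036 ms

179.0 ms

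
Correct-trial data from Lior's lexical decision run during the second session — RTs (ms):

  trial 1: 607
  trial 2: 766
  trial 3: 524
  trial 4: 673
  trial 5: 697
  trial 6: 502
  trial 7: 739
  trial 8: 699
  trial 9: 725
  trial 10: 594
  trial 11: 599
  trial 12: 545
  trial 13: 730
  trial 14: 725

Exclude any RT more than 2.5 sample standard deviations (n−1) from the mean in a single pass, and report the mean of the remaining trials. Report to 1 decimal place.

651.8 ms

n = 14, ΣRT = 9125, M = 651.786
Σ(x−M)² = 100512.36; s = √(100512.36/13) = 87.930
Cutoffs: 651.786 ± 2.5·87.930 → [432.0, 871.6]
No RTs fall outside the cutoffs; all 14 retained. Mean = 9125/14 = 651.786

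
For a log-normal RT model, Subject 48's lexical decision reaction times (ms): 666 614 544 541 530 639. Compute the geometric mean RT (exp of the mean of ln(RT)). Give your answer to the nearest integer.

ln(RT): 6.5013, 6.4200, 6.2989, 6.2934, 6.2729, 6.4599
Mean ln(RT) = 38.2464/6 = 6.37441
Geometric mean = exp(6.37441) = 586.64 ms

587 ms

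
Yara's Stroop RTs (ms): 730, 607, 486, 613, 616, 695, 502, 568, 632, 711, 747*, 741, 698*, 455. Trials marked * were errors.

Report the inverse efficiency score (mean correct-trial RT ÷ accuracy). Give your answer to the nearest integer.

Correct trials (n=12): 730, 607, 486, 613, 616, 695, 502, 568, 632, 711, 741, 455
Mean correct RT = 7356/12 = 613.0000 ms
Proportion correct = 12/14
IES = 613.0000 / (12/14) = 715.167 ms

715 ms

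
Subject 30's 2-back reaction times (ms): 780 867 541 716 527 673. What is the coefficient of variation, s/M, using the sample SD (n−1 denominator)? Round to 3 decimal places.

0.195

n = 6, Σ = 4104, M = 684.0000
Σ(x−M)² = 88948.000; s = √(88948.000/5) = 133.3777
CV = 133.3777 / 684.0000 = 0.19500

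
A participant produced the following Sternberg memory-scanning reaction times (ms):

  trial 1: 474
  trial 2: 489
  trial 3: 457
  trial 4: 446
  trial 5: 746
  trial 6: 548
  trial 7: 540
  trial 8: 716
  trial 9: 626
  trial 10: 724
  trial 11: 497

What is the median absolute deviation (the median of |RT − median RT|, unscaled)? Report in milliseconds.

83 ms

Sorted: 446, 457, 474, 489, 497, 540, 548, 626, 716, 724, 746 → median = 540
|x − 540|: 66, 51, 83, 94, 206, 8, 0, 176, 86, 184, 43
Sorted deviations: 0, 8, 43, 51, 66, 83, 86, 94, 176, 184, 206 → MAD = 83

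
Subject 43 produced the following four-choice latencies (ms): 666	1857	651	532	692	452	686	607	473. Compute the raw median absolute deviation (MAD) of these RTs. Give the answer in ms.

44 ms

Sorted: 452, 473, 532, 607, 651, 666, 686, 692, 1857 → median = 651
|x − 651|: 15, 1206, 0, 119, 41, 199, 35, 44, 178
Sorted deviations: 0, 15, 35, 41, 44, 119, 178, 199, 1206 → MAD = 44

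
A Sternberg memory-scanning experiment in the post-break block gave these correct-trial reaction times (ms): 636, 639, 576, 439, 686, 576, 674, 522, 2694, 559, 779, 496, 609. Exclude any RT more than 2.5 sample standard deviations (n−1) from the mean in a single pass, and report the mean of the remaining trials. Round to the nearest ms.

599 ms

n = 13, ΣRT = 9885, M = 760.385
Σ(x−M)² = 4143899.08; s = √(4143899.08/12) = 587.644
Cutoffs: 760.385 ± 2.5·587.644 → [-708.7, 2229.5]
Outside: 2694 → excluded.
Retained (n=12): Σ = 7191, mean = 7191/12 = 599.250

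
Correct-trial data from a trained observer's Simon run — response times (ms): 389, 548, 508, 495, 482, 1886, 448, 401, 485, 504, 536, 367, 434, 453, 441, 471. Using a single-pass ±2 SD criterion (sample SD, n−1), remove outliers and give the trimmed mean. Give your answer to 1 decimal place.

464.1 ms

n = 16, ΣRT = 8848, M = 553.000
Σ(x−M)² = 1933708.00; s = √(1933708.00/15) = 359.046
Cutoffs: 553.000 ± 2·359.046 → [-165.1, 1271.1]
Outside: 1886 → excluded.
Retained (n=15): Σ = 6962, mean = 6962/15 = 464.133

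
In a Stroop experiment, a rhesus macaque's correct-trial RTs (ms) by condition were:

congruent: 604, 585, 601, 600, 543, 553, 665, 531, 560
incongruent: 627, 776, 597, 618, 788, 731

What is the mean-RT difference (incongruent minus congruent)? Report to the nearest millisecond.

M(congruent) = 5242/9 = 582.444
M(incongruent) = 4137/6 = 689.500
Difference = 689.500 − 582.444 = 107.056 ms

107 ms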